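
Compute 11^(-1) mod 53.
Since 53 is prime, by Fermat 11^(-1) ≡ 11^{51} ≡ 29 mod 53. Verify: 11 × 29 = 319 ≡ 1 mod 53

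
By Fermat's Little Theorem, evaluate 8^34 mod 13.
By Fermat: 8^{12} ≡ 1 (mod 13). 34 = 2×12 + 10. So 8^{34} ≡ 8^{10} ≡ 12 (mod 13)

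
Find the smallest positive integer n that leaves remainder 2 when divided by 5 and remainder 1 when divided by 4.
M = 5 × 4 = 20. M₁ = 4, y₁ ≡ 4 (mod 5). M₂ = 5, y₂ ≡ 1 (mod 4). n = 2×4×4 + 1×5×1 ≡ 17 (mod 20)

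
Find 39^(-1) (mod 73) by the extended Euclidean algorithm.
Extended GCD: 39(15) + 73(-8) = 1. So 39^(-1) ≡ 15 (mod 73). Verify: 39 × 15 = 585 ≡ 1 (mod 73)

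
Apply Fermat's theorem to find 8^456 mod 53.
By Fermat: 8^{52} ≡ 1 mod 53. 456 ≡ 40 mod 52. So 8^{456} ≡ 8^{40} ≡ 28 mod 53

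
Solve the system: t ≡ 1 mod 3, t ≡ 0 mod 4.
M = 3 × 4 = 12. M₁ = 4, y₁ ≡ 1 mod 3. M₂ = 3, y₂ ≡ 3 mod 4. t = 1×4×1 + 0×3×3 ≡ 4 mod 12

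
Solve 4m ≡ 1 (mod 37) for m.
Since 37 is prime, by Fermat 4^(-1) ≡ 4^{35} ≡ 28 (mod 37). Verify: 4 × 28 = 112 ≡ 1 (mod 37)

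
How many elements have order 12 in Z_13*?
There are φ(13-1) = φ(12) = 4 primitive roots modulo 13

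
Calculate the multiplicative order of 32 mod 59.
Powers of 32 mod 59: 32^1≡32, 32^2≡21, 32^3≡23, 32^4≡28, 32^5≡11, 32^6≡57, 32^7≡54, 32^8≡17, 32^9≡13, 32^10≡3, 32^11≡37, 32^12≡4, 32^13≡10, 32^14≡25, 32^15≡33, 32^16≡53, 32^17≡44, 32^18≡51, 32^19≡39, 32^20≡9, 32^21≡52, 32^22≡12, 32^23≡30, 32^24≡16, 32^25≡40, 32^26≡41, 32^27≡14, 32^28≡35, 32^29≡58, 32^30≡27, 32^31≡38, 32^32≡36, 32^33≡31, 32^34≡48, 32^35≡2, 32^36≡5, 32^37≡42, 32^38≡46, 32^39≡56, 32^40≡22, 32^41≡55, 32^42≡49, 32^43≡34, 32^44≡26, 32^45≡6, 32^46≡15, 32^47≡8, 32^48≡20, 32^49≡50, 32^50≡7, 32^51≡47, 32^52≡29, 32^53≡43, 32^54≡19, 32^55≡18, 32^56≡45, 32^57≡24, 32^58≡1. So the order of 32 is 58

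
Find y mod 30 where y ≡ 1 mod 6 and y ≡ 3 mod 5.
M = 6 × 5 = 30. M₁ = 5, y₁ ≡ 5 mod 6. M₂ = 6, y₂ ≡ 1 mod 5. y = 1×5×5 + 3×6×1 ≡ 13 mod 30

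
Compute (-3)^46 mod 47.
Using Fermat: (-3)^{46} ≡ 1 (mod 47). 46 ≡ 0 (mod 46). So (-3)^{46} ≡ (-3)^{0} ≡ 1 (mod 47)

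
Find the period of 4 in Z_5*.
Powers of 4 mod 5: 4^1≡4, 4^2≡1. ord_5(4) = 2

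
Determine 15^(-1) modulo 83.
Since 83 is prime, by Fermat 15^(-1) ≡ 15^{81} ≡ 72 mod 83. Verify: 15 × 72 = 1080 ≡ 1 mod 83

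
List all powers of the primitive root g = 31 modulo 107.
31^1, 31^2, ..., 31^{106} mod 107: [31, 105, 45, 4, 17, 99, 73, 16, 68, 75, 78, 64, 58, 86, 98, 42, 18, 23, 71, 61, 72, 92, 70, 30, 74, 47, 66, 13, 82, 81, 50, 52, 7, 3, 93, 101, 28, 12, 51, 83, 5, 48, 97, 11, 20, 85, 67, 44, 80, 19, 54, 69, 106, 76, 2, 62, 103, 90, 8, 34, 91, 39, 32, 29, 43, 49, 21, 9, 65, 89, 84, 36, 46, 35, 15, 37, 77, 33, 60, 41, 94, 25, 26, 57, 55, 100, 104, 14, 6, 79, 95, 56, 24, 102, 59, 10, 96, 87, 22, 40, 63, 27, 88, 53, 38, 1]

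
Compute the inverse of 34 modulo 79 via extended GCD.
Extended GCD: 34(7) + 79(-3) = 1. So 34^(-1) ≡ 7 mod 79. Verify: 34 × 7 = 238 ≡ 1 mod 79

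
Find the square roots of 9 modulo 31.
The square roots of 9 mod 31 are 28 and 3. Verify: 28² = 784 ≡ 9 (mod 31)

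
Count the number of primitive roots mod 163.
There are φ(163-1) = φ(162) = 54 primitive roots modulo 163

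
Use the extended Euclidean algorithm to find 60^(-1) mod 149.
Extended GCD: 60(-72) + 149(29) = 1. So 60^(-1) ≡ -72 ≡ 77 mod 149. Verify: 60 × 77 = 4620 ≡ 1 mod 149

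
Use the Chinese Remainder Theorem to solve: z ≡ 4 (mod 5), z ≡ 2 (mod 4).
M = 5 × 4 = 20. M₁ = 4, y₁ ≡ 4 (mod 5). M₂ = 5, y₂ ≡ 1 (mod 4). z = 4×4×4 + 2×5×1 ≡ 14 (mod 20)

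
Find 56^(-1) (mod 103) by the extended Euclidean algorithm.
Extended GCD: 56(46) + 103(-25) = 1. So 56^(-1) ≡ 46 (mod 103). Verify: 56 × 46 = 2576 ≡ 1 (mod 103)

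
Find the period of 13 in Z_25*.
Powers of 13 mod 25: 13^1≡13, 13^2≡19, 13^3≡22, 13^4≡11, 13^5≡18, 13^6≡9, 13^7≡17, 13^8≡21, 13^9≡23, 13^10≡24, 13^11≡12, 13^12≡6, 13^13≡3, 13^14≡14, 13^15≡7, 13^16≡16, 13^17≡8, 13^18≡4, 13^19≡2, 13^20≡1. ord_25(13) = 20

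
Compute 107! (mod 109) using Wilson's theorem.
(108)! = (107)! × (108) ≡ -1 (mod 109). So (107)! ≡ -1 × (108)^(-1) ≡ (-1)×(-1) = 1 (mod 109)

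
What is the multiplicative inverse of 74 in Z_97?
Since 97 is prime, by Fermat 74^(-1) ≡ 74^{95} ≡ 59 (mod 97). Verify: 74 × 59 = 4366 ≡ 1 (mod 97)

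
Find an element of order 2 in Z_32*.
15 has order 2 mod 32 since 15^{2} ≡ 1 mod 32 and no smaller power works.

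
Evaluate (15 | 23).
(15/23) = 15^{11} mod 23 = -1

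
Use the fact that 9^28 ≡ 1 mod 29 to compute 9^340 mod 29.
By Fermat: 9^{28} ≡ 1 mod 29. 340 ≡ 4 mod 28. So 9^{340} ≡ 9^{4} ≡ 7 mod 29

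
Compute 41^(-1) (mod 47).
Since 47 is prime, by Fermat 41^(-1) ≡ 41^{45} ≡ 39 (mod 47). Verify: 41 × 39 = 1599 ≡ 1 (mod 47)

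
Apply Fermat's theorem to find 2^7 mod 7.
By Fermat: 2^{6} ≡ 1 mod 7. So 2^{7} = 2^{6} · 2^{1} ≡ 2^{1} ≡ 2 mod 7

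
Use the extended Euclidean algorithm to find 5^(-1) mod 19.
Extended GCD: 5(4) + 19(-1) = 1. So 5^(-1) ≡ 4 (mod 19). Verify: 5 × 4 = 20 ≡ 1 (mod 19)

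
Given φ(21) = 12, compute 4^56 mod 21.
By Euler: 4^{12} ≡ 1 (mod 21) since gcd(4, 21) = 1. 56 = 4×12 + 8. So 4^{56} ≡ 4^{8} ≡ 16 (mod 21)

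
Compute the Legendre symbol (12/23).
(12/23) = 12^{11} mod 23 = 1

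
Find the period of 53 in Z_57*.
Powers of 53 mod 57: 53^1≡53, 53^2≡16, 53^3≡50, 53^4≡28, 53^5≡2, 53^6≡49, 53^7≡32, 53^8≡43, 53^9≡56, 53^10≡4, 53^11≡41, 53^12≡7, 53^13≡29, 53^14≡55, 53^15≡8, 53^16≡25, 53^17≡14, 53^18≡1. ord_57(53) = 18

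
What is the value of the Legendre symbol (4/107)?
(4/107) = 4^{53} mod 107 = 1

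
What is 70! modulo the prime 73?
(72)! = (70)! × (71) × (72) ≡ -1 (mod 73). So (70)! ≡ -1 × [(72)(71)]^(-1) ≡ 36 (mod 73)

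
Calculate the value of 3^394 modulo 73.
Using Fermat: 3^{72} ≡ 1 mod 73. 394 ≡ 34 mod 72. So 3^{394} ≡ 3^{34} ≡ 65 mod 73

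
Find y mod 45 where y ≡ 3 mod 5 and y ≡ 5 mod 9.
M = 5 × 9 = 45. M₁ = 9, y₁ ≡ 4 mod 5. M₂ = 5, y₂ ≡ 2 mod 9. y = 3×9×4 + 5×5×2 ≡ 23 mod 45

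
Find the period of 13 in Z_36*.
Powers of 13 mod 36: 13^1≡13, 13^2≡25, 13^3≡1. ord_36(13) = 3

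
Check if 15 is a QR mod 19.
By Euler's criterion: 15^{9} ≡ 18 mod 19. Since this equals -1 (≡ 18), 15 is not a QR.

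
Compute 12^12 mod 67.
By repeated squaring (mod 67): 12^{1}≡12, 12^{2}≡10, 12^{4}≡33, 12^{8}≡17. Then 12^{12} = 12^{8+4} ≡ 17 × 33 ≡ 25 (mod 67)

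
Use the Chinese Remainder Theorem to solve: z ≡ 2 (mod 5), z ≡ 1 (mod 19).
M = 5 × 19 = 95. M₁ = 19, y₁ ≡ 4 (mod 5). M₂ = 5, y₂ ≡ 4 (mod 19). z = 2×19×4 + 1×5×4 ≡ 77 (mod 95)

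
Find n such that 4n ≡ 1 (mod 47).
Since 47 is prime, by Fermat 4^(-1) ≡ 4^{45} ≡ 12 (mod 47). Verify: 4 × 12 = 48 ≡ 1 (mod 47)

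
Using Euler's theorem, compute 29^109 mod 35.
By Euler: 29^{24} ≡ 1 (mod 35) since gcd(29, 35) = 1. 109 = 4×24 + 13. So 29^{109} ≡ 29^{13} ≡ 29 (mod 35)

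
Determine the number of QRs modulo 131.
The squaring map on Z_131* is 2-to-1, so there are (130)/2 = 65 QRs.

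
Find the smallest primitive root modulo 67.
g = 2. Powers: [2, 4, 8, 16, 32, 64, 61, 55, 43, 19, ...] generates all 66 non-zero residues.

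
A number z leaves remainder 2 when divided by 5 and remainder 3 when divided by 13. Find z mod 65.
M = 5 × 13 = 65. M₁ = 13, y₁ ≡ 2 mod 5. M₂ = 5, y₂ ≡ 8 mod 13. z = 2×13×2 + 3×5×8 ≡ 42 mod 65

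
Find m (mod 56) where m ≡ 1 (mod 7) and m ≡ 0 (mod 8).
M = 7 × 8 = 56. M₁ = 8, y₁ ≡ 1 (mod 7). M₂ = 7, y₂ ≡ 7 (mod 8). m = 1×8×1 + 0×7×7 ≡ 8 (mod 56)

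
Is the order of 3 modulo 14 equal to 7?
Powers of 3 mod 14: 3^1≡3, 3^2≡9, 3^3≡13, 3^4≡11, 3^5≡5, 3^6≡1. Already 3^6≡1, so the order is 6 < 7. No, the actual order is 6.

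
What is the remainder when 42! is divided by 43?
By Wilson's theorem, (42)! ≡ -1 ≡ 42 (mod 43)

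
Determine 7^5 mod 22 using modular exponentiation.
By repeated squaring mod 22: 7^{1}≡7, 7^{2}≡5, 7^{4}≡3. Then 7^{5} = 7^{4+1} ≡ 3 × 7 ≡ 21 mod 22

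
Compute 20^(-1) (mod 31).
Since 31 is prime, by Fermat 20^(-1) ≡ 20^{29} ≡ 14 (mod 31). Verify: 20 × 14 = 280 ≡ 1 (mod 31)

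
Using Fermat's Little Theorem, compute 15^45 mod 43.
By Fermat: 15^{42} ≡ 1 mod 43. So 15^{45} = 15^{42} · 15^{3} ≡ 15^{3} ≡ 21 mod 43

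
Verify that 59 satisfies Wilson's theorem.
(58)! mod 59 = 58. Since this equals -1 mod 59, Wilson confirms 59 is prime.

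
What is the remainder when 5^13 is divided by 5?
By repeated squaring mod 5: 5^{1}≡0, 5^{2}≡0, 5^{4}≡0, 5^{8}≡0. Then 5^{13} = 5^{8+4+1} ≡ 0 × 0 × 0 ≡ 0 mod 5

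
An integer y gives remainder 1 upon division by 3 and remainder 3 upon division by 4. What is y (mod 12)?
M = 3 × 4 = 12. M₁ = 4, y₁ ≡ 1 (mod 3). M₂ = 3, y₂ ≡ 3 (mod 4). y = 1×4×1 + 3×3×3 ≡ 7 (mod 12)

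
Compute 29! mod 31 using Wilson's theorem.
(30)! = (29)! × (30) ≡ -1 mod 31. So (29)! ≡ -1 × (30)^(-1) ≡ (-1)×(-1) = 1 mod 31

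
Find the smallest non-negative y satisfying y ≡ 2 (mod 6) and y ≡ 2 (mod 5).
M = 6 × 5 = 30. M₁ = 5, y₁ ≡ 5 (mod 6). M₂ = 6, y₂ ≡ 1 (mod 5). y = 2×5×5 + 2×6×1 ≡ 2 (mod 30)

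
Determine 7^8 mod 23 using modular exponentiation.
By repeated squaring (mod 23): 7^{1}≡7, 7^{2}≡3, 7^{4}≡9, 7^{8}≡12. So 7^{8} ≡ 12 (mod 23)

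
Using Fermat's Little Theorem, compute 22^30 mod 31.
By Fermat's Little Theorem, 22^{30} ≡ 1 mod 31 since 31 is prime and gcd(22, 31) = 1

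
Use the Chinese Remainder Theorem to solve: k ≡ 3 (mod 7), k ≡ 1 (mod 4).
M = 7 × 4 = 28. M₁ = 4, y₁ ≡ 2 (mod 7). M₂ = 7, y₂ ≡ 3 (mod 4). k = 3×4×2 + 1×7×3 ≡ 17 (mod 28)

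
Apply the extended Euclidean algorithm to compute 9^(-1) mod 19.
Extended GCD: 9(-2) + 19(1) = 1. So 9^(-1) ≡ -2 ≡ 17 (mod 19). Verify: 9 × 17 = 153 ≡ 1 (mod 19)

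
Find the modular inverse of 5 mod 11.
Since 11 is prime, by Fermat 5^(-1) ≡ 5^{9} ≡ 9 (mod 11). Verify: 5 × 9 = 45 ≡ 1 (mod 11)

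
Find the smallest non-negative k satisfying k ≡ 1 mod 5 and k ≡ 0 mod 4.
M = 5 × 4 = 20. M₁ = 4, y₁ ≡ 4 mod 5. M₂ = 5, y₂ ≡ 1 mod 4. k = 1×4×4 + 0×5×1 ≡ 16 mod 20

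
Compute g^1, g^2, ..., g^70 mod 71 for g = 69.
69^1, 69^2, ..., 69^{70} mod 71: [69, 4, 63, 16, 39, 64, 14, 43, 56, 30, 11, 49, 44, 54, 34, 3, 65, 12, 47, 48, 46, 50, 42, 58, 26, 19, 33, 5, 61, 20, 31, 9, 53, 36, 70, 2, 67, 8, 55, 32, 7, 57, 28, 15, 41, 60, 22, 27, 17, 37, 68, 6, 59, 24, 23, 25, 21, 29, 13, 45, 52, 38, 66, 10, 51, 40, 62, 18, 35, 1]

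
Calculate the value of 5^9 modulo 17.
By repeated squaring mod 17: 5^{1}≡5, 5^{2}≡8, 5^{4}≡13, 5^{8}≡16. Then 5^{9} = 5^{8+1} ≡ 16 × 5 ≡ 12 mod 17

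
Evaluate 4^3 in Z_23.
4^{3} = 64 ≡ 18 mod 23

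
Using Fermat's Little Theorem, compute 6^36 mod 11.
By Fermat: 6^{10} ≡ 1 mod 11. 36 = 3×10 + 6. So 6^{36} ≡ 6^{6} ≡ 5 mod 11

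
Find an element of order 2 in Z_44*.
21 has order 2 mod 44 since 21^{2} ≡ 1 mod 44 and no smaller power works.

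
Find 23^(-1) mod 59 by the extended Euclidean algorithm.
Extended GCD: 23(18) + 59(-7) = 1. So 23^(-1) ≡ 18 mod 59. Verify: 23 × 18 = 414 ≡ 1 mod 59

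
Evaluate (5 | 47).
(5/47) = 5^{23} mod 47 = -1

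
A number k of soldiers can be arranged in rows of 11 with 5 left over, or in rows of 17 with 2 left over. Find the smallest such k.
M = 11 × 17 = 187. M₁ = 17, y₁ ≡ 2 mod 11. M₂ = 11, y₂ ≡ 14 mod 17. k = 5×17×2 + 2×11×14 ≡ 104 mod 187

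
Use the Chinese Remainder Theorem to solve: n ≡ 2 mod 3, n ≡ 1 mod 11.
M = 3 × 11 = 33. M₁ = 11, y₁ ≡ 2 mod 3. M₂ = 3, y₂ ≡ 4 mod 11. n = 2×11×2 + 1×3×4 ≡ 23 mod 33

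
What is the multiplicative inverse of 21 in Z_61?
Since 61 is prime, by Fermat 21^(-1) ≡ 21^{59} ≡ 32 mod 61. Verify: 21 × 32 = 672 ≡ 1 mod 61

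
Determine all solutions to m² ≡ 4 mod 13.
The square roots of 4 mod 13 are 11 and 2. Verify: 11² = 121 ≡ 4 mod 13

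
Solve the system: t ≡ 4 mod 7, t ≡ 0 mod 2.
M = 7 × 2 = 14. M₁ = 2, y₁ ≡ 4 mod 7. M₂ = 7, y₂ ≡ 1 mod 2. t = 4×2×4 + 0×7×1 ≡ 4 mod 14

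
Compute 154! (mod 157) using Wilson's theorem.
(156)! = (154)! × (155) × (156) ≡ -1 (mod 157). So (154)! ≡ -1 × [(156)(155)]^(-1) ≡ 78 (mod 157)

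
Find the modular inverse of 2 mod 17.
Since 17 is prime, by Fermat 2^(-1) ≡ 2^{15} ≡ 9 (mod 17). Verify: 2 × 9 = 18 ≡ 1 (mod 17)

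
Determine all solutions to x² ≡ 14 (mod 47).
The square roots of 14 mod 47 are 25 and 22. Verify: 25² = 625 ≡ 14 (mod 47)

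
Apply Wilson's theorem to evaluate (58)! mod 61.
(60)! = (58)! × (59) × (60) ≡ -1 mod 61. So (58)! ≡ -1 × [(60)(59)]^(-1) ≡ 30 mod 61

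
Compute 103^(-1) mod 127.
Since 127 is prime, by Fermat 103^(-1) ≡ 103^{125} ≡ 37 mod 127. Verify: 103 × 37 = 3811 ≡ 1 mod 127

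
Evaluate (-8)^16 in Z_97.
By repeated squaring (mod 97): (-8)^{1}≡89, (-8)^{2}≡64, (-8)^{4}≡22, (-8)^{8}≡96, (-8)^{16}≡1. So (-8)^{16} ≡ 1 (mod 97)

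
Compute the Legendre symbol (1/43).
(1/43) = 1^{21} mod 43 = 1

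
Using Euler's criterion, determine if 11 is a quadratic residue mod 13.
By Euler's criterion: 11^{6} ≡ 12 mod 13. Since this equals -1 (≡ 12), 11 is not a QR.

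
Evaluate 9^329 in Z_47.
Using Fermat: 9^{46} ≡ 1 mod 47. 329 ≡ 7 mod 46. So 9^{329} ≡ 9^{7} ≡ 14 mod 47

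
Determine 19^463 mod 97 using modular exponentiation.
Using Fermat: 19^{96} ≡ 1 (mod 97). 463 ≡ 79 (mod 96). So 19^{463} ≡ 19^{79} ≡ 51 (mod 97)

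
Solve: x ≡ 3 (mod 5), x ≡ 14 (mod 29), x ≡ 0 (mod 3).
M = 5 × 29 × 3 = 435. M₁ = 87, y₁ ≡ 3 (mod 5). M₂ = 15, y₂ ≡ 2 (mod 29). M₃ = 145, y₃ ≡ 1 (mod 3). x = 3×87×3 + 14×15×2 + 0×145×1 ≡ 333 (mod 435)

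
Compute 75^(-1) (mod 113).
Since 113 is prime, by Fermat 75^(-1) ≡ 75^{111} ≡ 110 (mod 113). Verify: 75 × 110 = 8250 ≡ 1 (mod 113)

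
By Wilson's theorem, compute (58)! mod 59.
By Wilson's theorem, (58)! ≡ -1 ≡ 58 mod 59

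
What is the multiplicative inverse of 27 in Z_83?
Since 83 is prime, by Fermat 27^(-1) ≡ 27^{81} ≡ 40 (mod 83). Verify: 27 × 40 = 1080 ≡ 1 (mod 83)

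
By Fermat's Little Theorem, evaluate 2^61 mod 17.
By Fermat: 2^{16} ≡ 1 mod 17. 61 = 3×16 + 13. So 2^{61} ≡ 2^{13} ≡ 15 mod 17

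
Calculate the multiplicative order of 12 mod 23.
Powers of 12 mod 23: 12^1≡12, 12^2≡6, 12^3≡3, 12^4≡13, 12^5≡18, 12^6≡9, 12^7≡16, 12^8≡8, 12^9≡4, 12^10≡2, 12^11≡1. ord_23(12) = 11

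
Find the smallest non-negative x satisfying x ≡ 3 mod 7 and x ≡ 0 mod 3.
M = 7 × 3 = 21. M₁ = 3, y₁ ≡ 5 mod 7. M₂ = 7, y₂ ≡ 1 mod 3. x = 3×3×5 + 0×7×1 ≡ 3 mod 21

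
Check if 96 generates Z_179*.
ord_179(96) divides 178. For each prime q|178: 96^{89}≡178, 96^{2}≡87, none ≡ 1. So 96 has order 178 and is a primitive root mod 179.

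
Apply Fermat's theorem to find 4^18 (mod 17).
By Fermat: 4^{16} ≡ 1 (mod 17). So 4^{18} = 4^{16} · 4^{2} ≡ 4^{2} ≡ 16 (mod 17)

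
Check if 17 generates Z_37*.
ord_37(17) divides 36. For each prime q|36: 17^{18}≡36, 17^{12}≡26, none ≡ 1. So 17 has order 36 and is a primitive root mod 37.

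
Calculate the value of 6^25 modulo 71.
By repeated squaring mod 71: 6^{1}≡6, 6^{2}≡36, 6^{4}≡18, 6^{8}≡40, 6^{16}≡38. Then 6^{25} = 6^{16+8+1} ≡ 38 × 40 × 6 ≡ 32 mod 71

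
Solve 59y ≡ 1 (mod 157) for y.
Since 157 is prime, by Fermat 59^(-1) ≡ 59^{155} ≡ 8 (mod 157). Verify: 59 × 8 = 472 ≡ 1 (mod 157)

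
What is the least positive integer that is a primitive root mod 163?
g = 2. Powers: [2, 4, 8, 16, 32, 64, 128, 93, 23, 46, ...] generates all 162 non-zero residues.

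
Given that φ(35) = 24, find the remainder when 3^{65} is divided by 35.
By Euler: 3^{24} ≡ 1 mod 35 since gcd(3, 35) = 1. 65 = 2×24 + 17. So 3^{65} ≡ 3^{17} ≡ 33 mod 35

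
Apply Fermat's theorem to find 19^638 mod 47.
By Fermat: 19^{46} ≡ 1 mod 47. 638 ≡ 40 mod 46. So 19^{638} ≡ 19^{40} ≡ 21 mod 47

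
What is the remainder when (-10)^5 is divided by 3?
Using Fermat: (-10)^{2} ≡ 1 (mod 3). 5 ≡ 1 (mod 2). So (-10)^{5} ≡ (-10)^{1} ≡ 2 (mod 3)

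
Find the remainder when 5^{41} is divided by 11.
By Fermat: 5^{10} ≡ 1 (mod 11). 41 = 4×10 + 1. So 5^{41} ≡ 5^{1} ≡ 5 (mod 11)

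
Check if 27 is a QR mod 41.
By Euler's criterion: 27^{20} ≡ 40 (mod 41). Since this equals -1 (≡ 40), 27 is not a QR.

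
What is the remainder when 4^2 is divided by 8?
4^{2} = 16 ≡ 0 (mod 8)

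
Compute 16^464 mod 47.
Using Fermat: 16^{46} ≡ 1 mod 47. 464 ≡ 4 mod 46. So 16^{464} ≡ 16^{4} ≡ 18 mod 47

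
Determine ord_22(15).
Powers of 15 mod 22: 15^1≡15, 15^2≡5, 15^3≡9, 15^4≡3, 15^5≡1. So the order of 15 is 5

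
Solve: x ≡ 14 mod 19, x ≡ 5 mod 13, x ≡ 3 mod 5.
M = 19 × 13 × 5 = 1235. M₁ = 65, y₁ ≡ 12 mod 19. M₂ = 95, y₂ ≡ 10 mod 13. M₃ = 247, y₃ ≡ 3 mod 5. x = 14×65×12 + 5×95×10 + 3×247×3 ≡ 603 mod 1235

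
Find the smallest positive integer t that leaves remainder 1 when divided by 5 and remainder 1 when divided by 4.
M = 5 × 4 = 20. M₁ = 4, y₁ ≡ 4 (mod 5). M₂ = 5, y₂ ≡ 1 (mod 4). t = 1×4×4 + 1×5×1 ≡ 1 (mod 20)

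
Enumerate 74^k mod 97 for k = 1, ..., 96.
74^1, 74^2, ..., 74^{96} mod 97: [74, 44, 55, 93, 92, 18, 71, 16, 20, 25, 7, 33, 17, 94, 69, 62, 29, 12, 15, 43, 78, 49, 37, 22, 76, 95, 46, 9, 84, 8, 10, 61, 52, 65, 57, 47, 83, 31, 63, 6, 56, 70, 39, 73, 67, 11, 38, 96, 23, 53, 42, 4, 5, 79, 26, 81, 77, 72, 90, 64, 80, 3, 28, 35, 68, 85, 82, 54, 19, 48, 60, 75, 21, 2, 51, 88, 13, 89, 87, 36, 45, 32, 40, 50, 14, 66, 34, 91, 41, 27, 58, 24, 30, 86, 59, 1]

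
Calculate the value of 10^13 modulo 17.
By repeated squaring (mod 17): 10^{1}≡10, 10^{2}≡15, 10^{4}≡4, 10^{8}≡16. Then 10^{13} = 10^{8+4+1} ≡ 16 × 4 × 10 ≡ 11 (mod 17)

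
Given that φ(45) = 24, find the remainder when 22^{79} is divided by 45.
By Euler: 22^{24} ≡ 1 mod 45 since gcd(22, 45) = 1. 79 = 3×24 + 7. So 22^{79} ≡ 22^{7} ≡ 13 mod 45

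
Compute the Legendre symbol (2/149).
(2/149) = 2^{74} mod 149 = -1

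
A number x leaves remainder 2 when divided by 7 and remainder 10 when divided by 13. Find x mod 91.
M = 7 × 13 = 91. M₁ = 13, y₁ ≡ 6 mod 7. M₂ = 7, y₂ ≡ 2 mod 13. x = 2×13×6 + 10×7×2 ≡ 23 mod 91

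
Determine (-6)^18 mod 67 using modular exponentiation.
By repeated squaring (mod 67): (-6)^{1}≡61, (-6)^{2}≡36, (-6)^{4}≡23, (-6)^{8}≡60, (-6)^{16}≡49. Then (-6)^{18} = (-6)^{16+2} ≡ 49 × 36 ≡ 22 (mod 67)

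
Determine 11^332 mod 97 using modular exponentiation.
Using Fermat: 11^{96} ≡ 1 mod 97. 332 ≡ 44 mod 96. So 11^{332} ≡ 11^{44} ≡ 16 mod 97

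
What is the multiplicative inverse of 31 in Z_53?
Since 53 is prime, by Fermat 31^(-1) ≡ 31^{51} ≡ 12 mod 53. Verify: 31 × 12 = 372 ≡ 1 mod 53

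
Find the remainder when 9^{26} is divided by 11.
By Fermat: 9^{10} ≡ 1 mod 11. 26 = 2×10 + 6. So 9^{26} ≡ 9^{6} ≡ 9 mod 11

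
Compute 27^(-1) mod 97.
Since 97 is prime, by Fermat 27^(-1) ≡ 27^{95} ≡ 18 mod 97. Verify: 27 × 18 = 486 ≡ 1 mod 97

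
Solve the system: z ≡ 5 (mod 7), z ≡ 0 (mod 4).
M = 7 × 4 = 28. M₁ = 4, y₁ ≡ 2 (mod 7). M₂ = 7, y₂ ≡ 3 (mod 4). z = 5×4×2 + 0×7×3 ≡ 12 (mod 28)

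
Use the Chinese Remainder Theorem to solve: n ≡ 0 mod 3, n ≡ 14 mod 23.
M = 3 × 23 = 69. M₁ = 23, y₁ ≡ 2 mod 3. M₂ = 3, y₂ ≡ 8 mod 23. n = 0×23×2 + 14×3×8 ≡ 60 mod 69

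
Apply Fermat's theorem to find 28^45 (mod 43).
By Fermat: 28^{42} ≡ 1 (mod 43). So 28^{45} = 28^{42} · 28^{3} ≡ 28^{3} ≡ 22 (mod 43)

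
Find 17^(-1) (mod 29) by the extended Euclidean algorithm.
Extended GCD: 17(12) + 29(-7) = 1. So 17^(-1) ≡ 12 (mod 29). Verify: 17 × 12 = 204 ≡ 1 (mod 29)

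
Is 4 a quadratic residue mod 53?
By Euler's criterion: 4^{26} ≡ 1 (mod 53). Since this equals 1, 4 is a QR.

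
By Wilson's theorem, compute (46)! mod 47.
By Wilson's theorem, (46)! ≡ -1 ≡ 46 mod 47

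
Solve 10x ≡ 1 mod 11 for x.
Since 11 is prime, by Fermat 10^(-1) ≡ 10^{9} ≡ 10 mod 11. Verify: 10 × 10 = 100 ≡ 1 mod 11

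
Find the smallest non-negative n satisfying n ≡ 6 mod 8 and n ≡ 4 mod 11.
M = 8 × 11 = 88. M₁ = 11, y₁ ≡ 3 mod 8. M₂ = 8, y₂ ≡ 7 mod 11. n = 6×11×3 + 4×8×7 ≡ 70 mod 88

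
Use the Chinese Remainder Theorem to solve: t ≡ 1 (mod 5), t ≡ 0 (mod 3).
M = 5 × 3 = 15. M₁ = 3, y₁ ≡ 2 (mod 5). M₂ = 5, y₂ ≡ 2 (mod 3). t = 1×3×2 + 0×5×2 ≡ 6 (mod 15)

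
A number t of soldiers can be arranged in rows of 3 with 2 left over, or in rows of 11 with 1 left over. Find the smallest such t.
M = 3 × 11 = 33. M₁ = 11, y₁ ≡ 2 mod 3. M₂ = 3, y₂ ≡ 4 mod 11. t = 2×11×2 + 1×3×4 ≡ 23 mod 33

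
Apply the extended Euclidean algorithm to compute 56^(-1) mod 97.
Extended GCD: 56(26) + 97(-15) = 1. So 56^(-1) ≡ 26 mod 97. Verify: 56 × 26 = 1456 ≡ 1 mod 97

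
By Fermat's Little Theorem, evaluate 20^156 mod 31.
By Fermat: 20^{30} ≡ 1 (mod 31). 156 ≡ 6 (mod 30). So 20^{156} ≡ 20^{6} ≡ 4 (mod 31)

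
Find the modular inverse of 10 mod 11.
Since 11 is prime, by Fermat 10^(-1) ≡ 10^{9} ≡ 10 mod 11. Verify: 10 × 10 = 100 ≡ 1 mod 11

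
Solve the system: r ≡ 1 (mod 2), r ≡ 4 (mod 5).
M = 2 × 5 = 10. M₁ = 5, y₁ ≡ 1 (mod 2). M₂ = 2, y₂ ≡ 3 (mod 5). r = 1×5×1 + 4×2×3 ≡ 9 (mod 10)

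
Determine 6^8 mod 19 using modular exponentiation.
By repeated squaring (mod 19): 6^{1}≡6, 6^{2}≡17, 6^{4}≡4, 6^{8}≡16. So 6^{8} ≡ 16 (mod 19)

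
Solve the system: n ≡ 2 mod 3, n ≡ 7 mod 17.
M = 3 × 17 = 51. M₁ = 17, y₁ ≡ 2 mod 3. M₂ = 3, y₂ ≡ 6 mod 17. n = 2×17×2 + 7×3×6 ≡ 41 mod 51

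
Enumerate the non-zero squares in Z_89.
QRs mod 89: {1, 2, 4, 5, 8, 9, 10, 11, 16, 17, 18, 20, 21, 22, 25, 32, 34, 36, 39, 40, 42, 44, 45, 47, 49, 50, 53, 55, 57, 64, 67, 68, 69, 71, 72, 73, 78, 79, 80, 81, 84, 85, 87, 88}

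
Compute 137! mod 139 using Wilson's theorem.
(138)! = (137)! × (138) ≡ -1 mod 139. So (137)! ≡ -1 × (138)^(-1) ≡ (-1)×(-1) = 1 mod 139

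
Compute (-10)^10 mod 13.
By repeated squaring (mod 13): (-10)^{1}≡3, (-10)^{2}≡9, (-10)^{4}≡3, (-10)^{8}≡9. Then (-10)^{10} = (-10)^{8+2} ≡ 9 × 9 ≡ 3 (mod 13)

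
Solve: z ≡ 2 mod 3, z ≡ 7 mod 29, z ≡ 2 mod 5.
M = 3 × 29 × 5 = 435. M₁ = 145, y₁ ≡ 1 mod 3. M₂ = 15, y₂ ≡ 2 mod 29. M₃ = 87, y₃ ≡ 3 mod 5. z = 2×145×1 + 7×15×2 + 2×87×3 ≡ 152 mod 435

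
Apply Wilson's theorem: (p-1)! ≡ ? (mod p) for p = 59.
By Wilson's theorem, (58)! ≡ -1 ≡ 58 mod 59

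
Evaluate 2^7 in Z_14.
By repeated squaring mod 14: 2^{1}≡2, 2^{2}≡4, 2^{4}≡2. Then 2^{7} = 2^{4+2+1} ≡ 2 × 4 × 2 ≡ 2 mod 14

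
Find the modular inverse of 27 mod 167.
Since 167 is prime, by Fermat 27^(-1) ≡ 27^{165} ≡ 99 (mod 167). Verify: 27 × 99 = 2673 ≡ 1 (mod 167)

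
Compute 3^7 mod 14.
By repeated squaring (mod 14): 3^{1}≡3, 3^{2}≡9, 3^{4}≡11. Then 3^{7} = 3^{4+2+1} ≡ 11 × 9 × 3 ≡ 3 (mod 14)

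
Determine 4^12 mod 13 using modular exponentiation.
Using Fermat: 4^{12} ≡ 1 mod 13. 12 ≡ 0 mod 12. So 4^{12} ≡ 4^{0} ≡ 1 mod 13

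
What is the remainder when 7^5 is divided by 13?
By repeated squaring (mod 13): 7^{1}≡7, 7^{2}≡10, 7^{4}≡9. Then 7^{5} = 7^{4+1} ≡ 9 × 7 ≡ 11 (mod 13)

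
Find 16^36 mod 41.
By repeated squaring mod 41: 16^{1}≡16, 16^{2}≡10, 16^{4}≡18, 16^{8}≡37, 16^{16}≡16, 16^{32}≡10. Then 16^{36} = 16^{32+4} ≡ 10 × 18 ≡ 16 mod 41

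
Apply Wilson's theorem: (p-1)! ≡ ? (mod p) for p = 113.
By Wilson's theorem, (112)! ≡ -1 ≡ 112 (mod 113)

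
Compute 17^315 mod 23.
Using Fermat: 17^{22} ≡ 1 mod 23. 315 ≡ 7 mod 22. So 17^{315} ≡ 17^{7} ≡ 20 mod 23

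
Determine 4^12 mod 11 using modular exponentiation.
Using Fermat: 4^{10} ≡ 1 (mod 11). 12 ≡ 2 (mod 10). So 4^{12} ≡ 4^{2} ≡ 5 (mod 11)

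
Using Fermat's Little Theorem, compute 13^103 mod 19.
By Fermat: 13^{18} ≡ 1 mod 19. 103 = 5×18 + 13. So 13^{103} ≡ 13^{13} ≡ 15 mod 19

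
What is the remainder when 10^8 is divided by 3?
Using Fermat: 10^{2} ≡ 1 (mod 3). 8 ≡ 0 (mod 2). So 10^{8} ≡ 10^{0} ≡ 1 (mod 3)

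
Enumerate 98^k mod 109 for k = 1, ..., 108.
98^1, 98^2, ..., 98^{108} mod 109: [98, 12, 86, 35, 51, 93, 67, 26, 41, 94, 56, 38, 18, 20, 107, 22, 85, 46, 39, 7, 32, 84, 57, 27, 30, 106, 33, 73, 69, 4, 65, 48, 17, 31, 95, 45, 50, 104, 55, 49, 6, 43, 72, 80, 101, 88, 13, 75, 47, 28, 19, 9, 10, 108, 11, 97, 23, 74, 58, 16, 42, 83, 68, 15, 53, 71, 91, 89, 2, 87, 24, 63, 70, 102, 77, 25, 52, 82, 79, 3, 76, 36, 40, 105, 44, 61, 92, 78, 14, 64, 59, 5, 54, 60, 103, 66, 37, 29, 8, 21, 96, 34, 62, 81, 90, 100, 99, 1]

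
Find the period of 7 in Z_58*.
Powers of 7 mod 58: 7^1≡7, 7^2≡49, 7^3≡53, 7^4≡23, 7^5≡45, 7^6≡25, 7^7≡1. So the order of 7 is 7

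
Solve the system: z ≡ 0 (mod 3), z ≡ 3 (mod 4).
M = 3 × 4 = 12. M₁ = 4, y₁ ≡ 1 (mod 3). M₂ = 3, y₂ ≡ 3 (mod 4). z = 0×4×1 + 3×3×3 ≡ 3 (mod 12)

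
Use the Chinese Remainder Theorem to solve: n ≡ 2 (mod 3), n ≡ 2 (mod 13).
M = 3 × 13 = 39. M₁ = 13, y₁ ≡ 1 (mod 3). M₂ = 3, y₂ ≡ 9 (mod 13). n = 2×13×1 + 2×3×9 ≡ 2 (mod 39)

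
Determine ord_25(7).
Powers of 7 mod 25: 7^1≡7, 7^2≡24, 7^3≡18, 7^4≡1. ord_25(7) = 4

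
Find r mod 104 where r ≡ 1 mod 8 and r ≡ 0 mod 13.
M = 8 × 13 = 104. M₁ = 13, y₁ ≡ 5 mod 8. M₂ = 8, y₂ ≡ 5 mod 13. r = 1×13×5 + 0×8×5 ≡ 65 mod 104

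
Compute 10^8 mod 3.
Using Fermat: 10^{2} ≡ 1 (mod 3). 8 ≡ 0 (mod 2). So 10^{8} ≡ 10^{0} ≡ 1 (mod 3)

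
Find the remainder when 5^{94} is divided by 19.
By Fermat: 5^{18} ≡ 1 (mod 19). 94 = 5×18 + 4. So 5^{94} ≡ 5^{4} ≡ 17 (mod 19)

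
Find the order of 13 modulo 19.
Powers of 13 mod 19: 13^1≡13, 13^2≡17, 13^3≡12, 13^4≡4, 13^5≡14, 13^6≡11, 13^7≡10, 13^8≡16, 13^9≡18, 13^10≡6, 13^11≡2, 13^12≡7, 13^13≡15, 13^14≡5, 13^15≡8, 13^16≡9, 13^17≡3, 13^18≡1. Order = 18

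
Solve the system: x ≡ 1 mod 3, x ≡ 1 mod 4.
M = 3 × 4 = 12. M₁ = 4, y₁ ≡ 1 mod 3. M₂ = 3, y₂ ≡ 3 mod 4. x = 1×4×1 + 1×3×3 ≡ 1 mod 12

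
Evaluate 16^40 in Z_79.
By repeated squaring (mod 79): 16^{1}≡16, 16^{2}≡19, 16^{4}≡45, 16^{8}≡50, 16^{16}≡51, 16^{32}≡73. Then 16^{40} = 16^{32+8} ≡ 73 × 50 ≡ 16 (mod 79)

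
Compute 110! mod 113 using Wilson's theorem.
(112)! = (110)! × (111) × (112) ≡ -1 mod 113. So (110)! ≡ -1 × [(112)(111)]^(-1) ≡ 56 mod 113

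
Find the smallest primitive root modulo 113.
g = 3. For each prime q|112: 3^{56}≡112, 3^{16}≡49, none ≡ 1, so ord_113(3) = 112 and 3 is a primitive root.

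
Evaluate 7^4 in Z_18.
7^{4} = 2401 ≡ 7 mod 18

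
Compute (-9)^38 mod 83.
By repeated squaring (mod 83): (-9)^{1}≡74, (-9)^{2}≡81, (-9)^{4}≡4, (-9)^{8}≡16, (-9)^{16}≡7, (-9)^{32}≡49. Then (-9)^{38} = (-9)^{32+4+2} ≡ 49 × 4 × 81 ≡ 23 (mod 83)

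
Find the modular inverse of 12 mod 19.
Since 19 is prime, by Fermat 12^(-1) ≡ 12^{17} ≡ 8 mod 19. Verify: 12 × 8 = 96 ≡ 1 mod 19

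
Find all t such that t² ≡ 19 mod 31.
The square roots of 19 mod 31 are 9 and 22. Verify: 9² = 81 ≡ 19 mod 31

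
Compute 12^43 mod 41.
Using Fermat: 12^{40} ≡ 1 mod 41. 43 ≡ 3 mod 40. So 12^{43} ≡ 12^{3} ≡ 6 mod 41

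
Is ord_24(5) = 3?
Powers of 5 mod 24: 5^1≡5, 5^2≡1. Already 5^2≡1, so the order is 2 < 3. No, the actual order is 2.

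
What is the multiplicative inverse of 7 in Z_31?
Since 31 is prime, by Fermat 7^(-1) ≡ 7^{29} ≡ 9 (mod 31). Verify: 7 × 9 = 63 ≡ 1 (mod 31)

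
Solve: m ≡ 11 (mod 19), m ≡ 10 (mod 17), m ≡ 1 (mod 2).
M = 19 × 17 × 2 = 646. M₁ = 34, y₁ ≡ 14 (mod 19). M₂ = 38, y₂ ≡ 13 (mod 17). M₃ = 323, y₃ ≡ 1 (mod 2). m = 11×34×14 + 10×38×13 + 1×323×1 ≡ 163 (mod 646)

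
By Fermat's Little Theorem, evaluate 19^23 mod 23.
By Fermat: 19^{22} ≡ 1 (mod 23). So 19^{23} = 19^{22} · 19^{1} ≡ 19^{1} ≡ 19 (mod 23)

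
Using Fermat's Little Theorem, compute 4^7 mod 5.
By Fermat: 4^{4} ≡ 1 mod 5. So 4^{7} = 4^{4} · 4^{3} ≡ 4^{3} ≡ 4 mod 5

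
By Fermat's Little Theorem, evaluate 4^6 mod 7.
By Fermat's Little Theorem, 4^{6} ≡ 1 (mod 7) since 7 is prime and gcd(4, 7) = 1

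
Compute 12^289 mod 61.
Using Fermat: 12^{60} ≡ 1 mod 61. 289 ≡ 49 mod 60. So 12^{289} ≡ 12^{49} ≡ 57 mod 61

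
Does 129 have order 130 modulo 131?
129^{65} ≡ 1 mod 131 and 65 < 130, so ord_131(129) = 65 ≠ 130 and 129 is not a primitive root.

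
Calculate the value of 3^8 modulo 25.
By repeated squaring (mod 25): 3^{1}≡3, 3^{2}≡9, 3^{4}≡6, 3^{8}≡11. So 3^{8} ≡ 11 (mod 25)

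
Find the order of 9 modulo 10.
Powers of 9 mod 10: 9^1≡9, 9^2≡1. Order = 2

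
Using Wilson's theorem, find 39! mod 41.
(40)! = (39)! × (40) ≡ -1 mod 41. So (39)! ≡ -1 × (40)^(-1) ≡ (-1)×(-1) = 1 mod 41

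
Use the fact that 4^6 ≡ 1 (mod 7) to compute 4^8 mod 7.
By Fermat: 4^{6} ≡ 1 (mod 7). So 4^{8} = 4^{6} · 4^{2} ≡ 4^{2} ≡ 2 (mod 7)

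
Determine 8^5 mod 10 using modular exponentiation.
By repeated squaring (mod 10): 8^{1}≡8, 8^{2}≡4, 8^{4}≡6. Then 8^{5} = 8^{4+1} ≡ 6 × 8 ≡ 8 (mod 10)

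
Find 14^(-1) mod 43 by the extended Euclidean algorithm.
Extended GCD: 14(-3) + 43(1) = 1. So 14^(-1) ≡ -3 ≡ 40 mod 43. Verify: 14 × 40 = 560 ≡ 1 mod 43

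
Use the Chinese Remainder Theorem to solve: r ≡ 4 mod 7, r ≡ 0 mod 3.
M = 7 × 3 = 21. M₁ = 3, y₁ ≡ 5 mod 7. M₂ = 7, y₂ ≡ 1 mod 3. r = 4×3×5 + 0×7×1 ≡ 18 mod 21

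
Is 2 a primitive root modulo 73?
2^{9} ≡ 1 (mod 73) and 9 < 72, so ord_73(2) = 9 ≠ 72 and 2 is not a primitive root.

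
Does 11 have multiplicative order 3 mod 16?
Powers of 11 mod 16: 11^1≡11, 11^2≡9, 11^3≡3, 11^4≡1. 11^3≡3≢1, so ord ≠ 3. No, the actual order is 4.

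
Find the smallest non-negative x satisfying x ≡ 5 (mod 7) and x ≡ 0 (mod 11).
M = 7 × 11 = 77. M₁ = 11, y₁ ≡ 2 (mod 7). M₂ = 7, y₂ ≡ 8 (mod 11). x = 5×11×2 + 0×7×8 ≡ 33 (mod 77)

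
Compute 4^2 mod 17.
4^{2} = 16 ≡ 16 (mod 17)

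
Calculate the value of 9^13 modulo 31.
By repeated squaring (mod 31): 9^{1}≡9, 9^{2}≡19, 9^{4}≡20, 9^{8}≡28. Then 9^{13} = 9^{8+4+1} ≡ 28 × 20 × 9 ≡ 18 (mod 31)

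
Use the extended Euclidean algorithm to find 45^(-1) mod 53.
Extended GCD: 45(-20) + 53(17) = 1. So 45^(-1) ≡ -20 ≡ 33 mod 53. Verify: 45 × 33 = 1485 ≡ 1 mod 53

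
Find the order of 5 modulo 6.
Powers of 5 mod 6: 5^1≡5, 5^2≡1. Order = 2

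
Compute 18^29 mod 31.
By repeated squaring (mod 31): 18^{1}≡18, 18^{2}≡14, 18^{4}≡10, 18^{8}≡7, 18^{16}≡18. Then 18^{29} = 18^{16+8+4+1} ≡ 18 × 7 × 10 × 18 ≡ 19 (mod 31)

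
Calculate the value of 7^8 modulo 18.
By repeated squaring mod 18: 7^{1}≡7, 7^{2}≡13, 7^{4}≡7, 7^{8}≡13. So 7^{8} ≡ 13 mod 18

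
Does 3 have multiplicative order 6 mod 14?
Powers of 3 mod 14: 3^1≡3, 3^2≡9, 3^3≡13, 3^4≡11, 3^5≡5, 3^6≡1. First k with 3^k≡1 is k=6. Yes, ord_14(3) = 6.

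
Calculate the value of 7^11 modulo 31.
By repeated squaring mod 31: 7^{1}≡7, 7^{2}≡18, 7^{4}≡14, 7^{8}≡10. Then 7^{11} = 7^{8+2+1} ≡ 10 × 18 × 7 ≡ 20 mod 31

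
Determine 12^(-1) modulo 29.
Since 29 is prime, by Fermat 12^(-1) ≡ 12^{27} ≡ 17 (mod 29). Verify: 12 × 17 = 204 ≡ 1 (mod 29)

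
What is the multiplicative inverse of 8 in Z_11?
Since 11 is prime, by Fermat 8^(-1) ≡ 8^{9} ≡ 7 mod 11. Verify: 8 × 7 = 56 ≡ 1 mod 11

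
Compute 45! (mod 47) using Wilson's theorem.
(46)! = (45)! × (46) ≡ -1 (mod 47). So (45)! ≡ -1 × (46)^(-1) ≡ (-1)×(-1) = 1 (mod 47)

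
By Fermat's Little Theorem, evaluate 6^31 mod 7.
By Fermat: 6^{6} ≡ 1 mod 7. 31 = 5×6 + 1. So 6^{31} ≡ 6^{1} ≡ 6 mod 7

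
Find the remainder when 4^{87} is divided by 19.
By Fermat: 4^{18} ≡ 1 mod 19. 87 = 4×18 + 15. So 4^{87} ≡ 4^{15} ≡ 11 mod 19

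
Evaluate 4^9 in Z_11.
By repeated squaring (mod 11): 4^{1}≡4, 4^{2}≡5, 4^{4}≡3, 4^{8}≡9. Then 4^{9} = 4^{8+1} ≡ 9 × 4 ≡ 3 (mod 11)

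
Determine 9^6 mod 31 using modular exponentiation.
By repeated squaring (mod 31): 9^{1}≡9, 9^{2}≡19, 9^{4}≡20. Then 9^{6} = 9^{4+2} ≡ 20 × 19 ≡ 8 (mod 31)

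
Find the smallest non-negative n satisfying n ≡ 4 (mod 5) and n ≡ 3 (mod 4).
M = 5 × 4 = 20. M₁ = 4, y₁ ≡ 4 (mod 5). M₂ = 5, y₂ ≡ 1 (mod 4). n = 4×4×4 + 3×5×1 ≡ 19 (mod 20)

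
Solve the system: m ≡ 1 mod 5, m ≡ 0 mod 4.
M = 5 × 4 = 20. M₁ = 4, y₁ ≡ 4 mod 5. M₂ = 5, y₂ ≡ 1 mod 4. m = 1×4×4 + 0×5×1 ≡ 16 mod 20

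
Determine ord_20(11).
Powers of 11 mod 20: 11^1≡11, 11^2≡1. ord_20(11) = 2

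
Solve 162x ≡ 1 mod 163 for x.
Since 163 is prime, by Fermat 162^(-1) ≡ 162^{161} ≡ 162 mod 163. Verify: 162 × 162 = 26244 ≡ 1 mod 163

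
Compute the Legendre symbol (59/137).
(59/137) = 59^{68} mod 137 = 1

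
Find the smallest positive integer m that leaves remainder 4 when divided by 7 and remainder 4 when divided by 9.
M = 7 × 9 = 63. M₁ = 9, y₁ ≡ 4 (mod 7). M₂ = 7, y₂ ≡ 4 (mod 9). m = 4×9×4 + 4×7×4 ≡ 4 (mod 63)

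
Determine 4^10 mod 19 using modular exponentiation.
By repeated squaring (mod 19): 4^{1}≡4, 4^{2}≡16, 4^{4}≡9, 4^{8}≡5. Then 4^{10} = 4^{8+2} ≡ 5 × 16 ≡ 4 (mod 19)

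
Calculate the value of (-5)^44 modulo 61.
By repeated squaring (mod 61): (-5)^{1}≡56, (-5)^{2}≡25, (-5)^{4}≡15, (-5)^{8}≡42, (-5)^{16}≡56, (-5)^{32}≡25. Then (-5)^{44} = (-5)^{32+8+4} ≡ 25 × 42 × 15 ≡ 12 (mod 61)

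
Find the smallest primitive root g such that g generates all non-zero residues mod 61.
g = 2. For each prime q|60: 2^{30}≡60, 2^{20}≡47, 2^{12}≡9, none ≡ 1, so ord_61(2) = 60 and 2 is a primitive root.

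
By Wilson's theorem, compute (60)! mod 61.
By Wilson's theorem, (60)! ≡ -1 ≡ 60 mod 61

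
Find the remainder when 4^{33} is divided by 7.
By Fermat: 4^{6} ≡ 1 mod 7. 33 = 5×6 + 3. So 4^{33} ≡ 4^{3} ≡ 1 mod 7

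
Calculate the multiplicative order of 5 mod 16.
Powers of 5 mod 16: 5^1≡5, 5^2≡9, 5^3≡13, 5^4≡1. ord_16(5) = 4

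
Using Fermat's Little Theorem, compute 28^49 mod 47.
By Fermat: 28^{46} ≡ 1 (mod 47). So 28^{49} = 28^{46} · 28^{3} ≡ 28^{3} ≡ 3 (mod 47)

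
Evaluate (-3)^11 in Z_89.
By repeated squaring mod 89: (-3)^{1}≡86, (-3)^{2}≡9, (-3)^{4}≡81, (-3)^{8}≡64. Then (-3)^{11} = (-3)^{8+2+1} ≡ 64 × 9 × 86 ≡ 52 mod 89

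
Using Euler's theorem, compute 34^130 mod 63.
By Euler: 34^{36} ≡ 1 mod 63 since gcd(34, 63) = 1. 130 = 3×36 + 22. So 34^{130} ≡ 34^{22} ≡ 43 mod 63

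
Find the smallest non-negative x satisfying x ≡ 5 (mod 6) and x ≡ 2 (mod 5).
M = 6 × 5 = 30. M₁ = 5, y₁ ≡ 5 (mod 6). M₂ = 6, y₂ ≡ 1 (mod 5). x = 5×5×5 + 2×6×1 ≡ 17 (mod 30)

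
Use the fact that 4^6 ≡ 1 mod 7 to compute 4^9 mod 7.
By Fermat: 4^{6} ≡ 1 mod 7. So 4^{9} = 4^{6} · 4^{3} ≡ 4^{3} ≡ 1 mod 7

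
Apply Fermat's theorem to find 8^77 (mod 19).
By Fermat: 8^{18} ≡ 1 (mod 19). 77 = 4×18 + 5. So 8^{77} ≡ 8^{5} ≡ 12 (mod 19)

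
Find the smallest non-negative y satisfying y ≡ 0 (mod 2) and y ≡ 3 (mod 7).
M = 2 × 7 = 14. M₁ = 7, y₁ ≡ 1 (mod 2). M₂ = 2, y₂ ≡ 4 (mod 7). y = 0×7×1 + 3×2×4 ≡ 10 (mod 14)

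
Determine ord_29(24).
Powers of 24 mod 29: 24^1≡24, 24^2≡25, 24^3≡20, 24^4≡16, 24^5≡7, 24^6≡23, 24^7≡1. Order = 7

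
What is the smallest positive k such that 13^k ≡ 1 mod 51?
Powers of 13 mod 51: 13^1≡13, 13^2≡16, 13^3≡4, 13^4≡1. ord_51(13) = 4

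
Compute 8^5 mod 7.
By repeated squaring mod 7: 8^{1}≡1, 8^{2}≡1, 8^{4}≡1. Then 8^{5} = 8^{4+1} ≡ 1 × 1 ≡ 1 mod 7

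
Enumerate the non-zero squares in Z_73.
Squares in Z_73*: {1, 2, 3, 4, 6, 8, 9, 12, 16, 18, 19, 23, 24, 25, 27, 32, 35, 36, 37, 38, 41, 46, 48, 49, 50, 54, 55, 57, 61, 64, 65, 67, 69, 70, 71, 72}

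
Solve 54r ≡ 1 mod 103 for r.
Since 103 is prime, by Fermat 54^(-1) ≡ 54^{101} ≡ 21 mod 103. Verify: 54 × 21 = 1134 ≡ 1 mod 103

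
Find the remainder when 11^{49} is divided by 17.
By Fermat: 11^{16} ≡ 1 mod 17. 49 = 3×16 + 1. So 11^{49} ≡ 11^{1} ≡ 11 mod 17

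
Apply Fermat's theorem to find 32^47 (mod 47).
By Fermat: 32^{46} ≡ 1 (mod 47). So 32^{47} = 32^{46} · 32^{1} ≡ 32^{1} ≡ 32 (mod 47)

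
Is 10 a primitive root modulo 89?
10^{44} ≡ 1 mod 89 and 44 < 88, so ord_89(10) = 44 ≠ 88 and 10 is not a primitive root.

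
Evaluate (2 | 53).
(2/53) = 2^{26} mod 53 = -1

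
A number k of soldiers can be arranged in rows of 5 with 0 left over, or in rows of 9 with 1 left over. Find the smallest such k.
M = 5 × 9 = 45. M₁ = 9, y₁ ≡ 4 (mod 5). M₂ = 5, y₂ ≡ 2 (mod 9). k = 0×9×4 + 1×5×2 ≡ 10 (mod 45)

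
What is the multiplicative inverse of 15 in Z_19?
Since 19 is prime, by Fermat 15^(-1) ≡ 15^{17} ≡ 14 mod 19. Verify: 15 × 14 = 210 ≡ 1 mod 19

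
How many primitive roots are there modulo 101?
There are φ(101-1) = φ(100) = 40 primitive roots modulo 101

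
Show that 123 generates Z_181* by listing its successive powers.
123^1, 123^2, ..., 123^{180} mod 181: [123, 106, 6, 14, 93, 36, 84, 15, 35, 142, 90, 29, 128, 178, 174, 44, 163, 139, 83, 73, 110, 136, 76, 117, 92, 94, 159, 9, 21, 49, 54, 126, 113, 143, 32, 135, 134, 11, 86, 80, 66, 154, 118, 34, 19, 165, 23, 114, 85, 138, 141, 148, 104, 122, 164, 81, 8, 79, 124, 48, 112, 20, 107, 129, 120, 99, 50, 177, 51, 119, 157, 125, 171, 37, 26, 121, 41, 156, 2, 65, 31, 12, 28, 5, 72, 168, 30, 70, 103, 180, 58, 75, 175, 167, 88, 145, 97, 166, 146, 39, 91, 152, 53, 3, 7, 137, 18, 42, 98, 108, 71, 45, 105, 64, 89, 87, 22, 172, 160, 132, 127, 55, 68, 38, 149, 46, 47, 170, 95, 101, 115, 27, 63, 147, 162, 16, 158, 67, 96, 43, 40, 33, 77, 59, 17, 100, 173, 102, 57, 133, 69, 161, 74, 52, 61, 82, 131, 4, 130, 62, 24, 56, 10, 144, 155, 60, 140, 25, 179, 116, 150, 169, 153, 176, 109, 13, 151, 111, 78, 1]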